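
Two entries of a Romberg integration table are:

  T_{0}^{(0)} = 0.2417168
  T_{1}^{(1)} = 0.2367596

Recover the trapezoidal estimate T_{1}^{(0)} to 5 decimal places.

0.23800

From T_{1}^{(1)} = (4·T_{1}^{(0)} − T_{0}^{(0)})/3, solve for T_{1}^{(0)}:
4·T_{1}^{(0)} = 3·0.2367596 + 0.2417168 = 0.9519956
T_{1}^{(0)} = 0.2379989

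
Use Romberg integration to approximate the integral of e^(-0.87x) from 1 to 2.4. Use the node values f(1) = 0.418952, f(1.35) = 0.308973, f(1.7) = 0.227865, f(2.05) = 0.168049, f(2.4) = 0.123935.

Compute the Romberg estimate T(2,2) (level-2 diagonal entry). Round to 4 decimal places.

0.3391

T(0,0) (trapezoid, 1 panel, h=1.4000): 0.380021
T(1,0) (trapezoid, 2 panels, h=0.7000): 0.349516
T(2,0) (trapezoid, 4 panels, h=0.3500): 0.341716
T(1,1) = 0.349516 + (0.349516 − 0.380021)/3 = 0.339348
T(2,1) = 0.341716 + (0.341716 − 0.349516)/3 = 0.339116
T(2,2) = 0.339116 + (0.339116 − 0.339348)/15 = 0.339101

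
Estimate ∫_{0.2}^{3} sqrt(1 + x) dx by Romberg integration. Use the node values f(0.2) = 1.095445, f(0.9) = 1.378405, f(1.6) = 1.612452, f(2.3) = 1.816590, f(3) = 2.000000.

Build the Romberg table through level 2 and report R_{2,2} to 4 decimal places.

R_{0,0} (trapezoid, 1 panel, h=2.8000): 4.333623
R_{1,0} (trapezoid, 2 panels, h=1.4000): 4.424244
R_{2,0} (trapezoid, 4 panels, h=0.7000): 4.448619
R_{1,1} = 4.424244 + (4.424244 − 4.333623)/3 = 4.454451
R_{2,1} = 4.448619 + (4.448619 − 4.424244)/3 = 4.456744
R_{2,2} = 4.456744 + (4.456744 − 4.454451)/15 = 4.456897

4.4569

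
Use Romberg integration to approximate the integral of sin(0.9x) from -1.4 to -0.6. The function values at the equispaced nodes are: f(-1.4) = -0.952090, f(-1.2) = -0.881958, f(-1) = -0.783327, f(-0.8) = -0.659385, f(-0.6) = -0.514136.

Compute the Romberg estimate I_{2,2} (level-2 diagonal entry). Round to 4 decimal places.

-0.6132

I_{0,0} (trapezoid, 1 panel, h=0.8000): -0.586490
I_{1,0} (trapezoid, 2 panels, h=0.4000): -0.606576
I_{2,0} (trapezoid, 4 panels, h=0.2000): -0.611557
I_{1,1} = -0.606576 + (-0.606576 − (-0.586490))/3 = -0.613271
I_{2,1} = -0.611557 + (-0.611557 − (-0.606576))/3 = -0.613217
I_{2,2} = -0.613217 + (-0.613217 − (-0.613271))/15 = -0.613213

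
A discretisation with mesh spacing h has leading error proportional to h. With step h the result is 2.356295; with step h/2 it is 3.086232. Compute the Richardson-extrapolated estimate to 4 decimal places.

3.8162

Extrapolated value = (2·A(h/2) − A(h)) / (2 − 1)
= (2·3.086232 − 2.356295) / 1
= 3.816169 / 1 = 3.816169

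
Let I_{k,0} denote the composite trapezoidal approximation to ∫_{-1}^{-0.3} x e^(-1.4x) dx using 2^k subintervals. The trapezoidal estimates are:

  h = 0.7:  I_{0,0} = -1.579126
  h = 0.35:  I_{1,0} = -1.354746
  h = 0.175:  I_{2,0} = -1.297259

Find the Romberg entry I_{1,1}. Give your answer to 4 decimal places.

-1.2800

I_{1,1} = (4·(-1.354746) − (-1.579126)) / 3 = -1.279953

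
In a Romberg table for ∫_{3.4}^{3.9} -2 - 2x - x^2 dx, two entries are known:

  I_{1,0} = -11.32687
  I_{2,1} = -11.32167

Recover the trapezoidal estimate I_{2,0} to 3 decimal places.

-11.323

From I_{2,1} = (4·I_{2,0} − I_{1,0})/3, solve for I_{2,0}:
4·I_{2,0} = 3·(-11.32167) + (-11.32687) = -45.29188
I_{2,0} = -11.32297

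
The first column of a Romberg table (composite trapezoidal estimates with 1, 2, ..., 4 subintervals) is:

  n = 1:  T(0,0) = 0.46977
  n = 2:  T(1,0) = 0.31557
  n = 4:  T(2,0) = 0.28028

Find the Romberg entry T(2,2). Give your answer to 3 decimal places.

Richardson extrapolation on the trapezoidal column (denominator 4−1=3):
T(1,1) = (4·0.31557 − 0.46977) / 3 = 0.26417
T(2,1) = 0.28028 + (0.28028 − 0.31557)/3 = 0.26852
T(2,2) = (16·0.26852 − 0.26417) / 15 = 0.26881
(Column j=1 coincides with Simpson's rule on the same nodes.)

0.269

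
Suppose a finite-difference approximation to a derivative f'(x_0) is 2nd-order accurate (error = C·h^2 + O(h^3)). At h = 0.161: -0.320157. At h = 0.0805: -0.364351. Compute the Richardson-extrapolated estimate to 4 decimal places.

-0.3791

The leading error scales as h^2; refining by a factor of 2 reduces it by 2^2 = 4.
Extrapolated value = (4·A(h/2) − A(h)) / (4 − 1)
= (4·(-0.364351) − (-0.320157)) / 3
= -1.137247 / 3 = -0.379082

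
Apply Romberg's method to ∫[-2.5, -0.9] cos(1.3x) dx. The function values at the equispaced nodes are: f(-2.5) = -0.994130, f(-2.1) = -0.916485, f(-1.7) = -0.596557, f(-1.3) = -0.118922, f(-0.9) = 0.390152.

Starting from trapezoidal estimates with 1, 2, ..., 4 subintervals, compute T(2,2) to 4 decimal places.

T(0,0) (trapezoid, 1 panel, h=1.6000): -0.483182
T(1,0) (trapezoid, 2 panels, h=0.8000): -0.718837
T(2,0) (trapezoid, 4 panels, h=0.4000): -0.773581
T(1,1) = -0.718837 + (-0.718837 − (-0.483182))/3 = -0.797389
T(2,1) = -0.773581 + (-0.773581 − (-0.718837))/3 = -0.791829
T(2,2) = -0.791829 + (-0.791829 − (-0.797389))/15 = -0.791458

-0.7915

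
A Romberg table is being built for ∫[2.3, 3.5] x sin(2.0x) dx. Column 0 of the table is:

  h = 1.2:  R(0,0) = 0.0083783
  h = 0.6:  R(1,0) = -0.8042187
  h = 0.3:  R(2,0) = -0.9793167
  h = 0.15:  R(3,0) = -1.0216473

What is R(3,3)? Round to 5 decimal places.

-1.03564

Richardson extrapolation on the trapezoidal column (denominator 4−1=3):
R(1,1) = -0.8042187 + (-0.8042187 − 0.0083783)/3 = -1.0750844
R(2,1) = -0.9793167 + (-0.9793167 − (-0.8042187))/3 = -1.0376827
R(3,1) = (4·(-1.0216473) − (-0.9793167)) / 3 = -1.0357575
R(2,2) = -1.0376827 + (-1.0376827 − (-1.0750844))/15 = -1.0351893
R(3,2) = -1.0357575 + (-1.0357575 − (-1.0376827))/15 = -1.0356292
R(3,3) = (64·(-1.0356292) − (-1.0351893)) / 63 = -1.0356362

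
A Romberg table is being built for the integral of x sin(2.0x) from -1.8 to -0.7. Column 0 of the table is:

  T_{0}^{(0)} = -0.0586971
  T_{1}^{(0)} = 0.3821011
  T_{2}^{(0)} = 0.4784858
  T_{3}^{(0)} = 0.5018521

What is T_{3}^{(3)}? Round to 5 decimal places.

0.50958

T_{1}^{(1)} = 0.3821011 + (0.3821011 − (-0.0586971))/3 = 0.5290338
T_{2}^{(1)} = 0.4784858 + (0.4784858 − 0.3821011)/3 = 0.5106140
T_{3}^{(1)} = (4·0.5018521 − 0.4784858) / 3 = 0.5096409
T_{2}^{(2)} = 0.5106140 + (0.5106140 − 0.5290338)/15 = 0.5093860
T_{3}^{(2)} = 0.5096409 + (0.5096409 − 0.5106140)/15 = 0.5095760
T_{3}^{(3)} = 0.5095760 + (0.5095760 − 0.5093860)/63 = 0.5095790
(Column j=1 coincides with Simpson's rule on the same nodes.)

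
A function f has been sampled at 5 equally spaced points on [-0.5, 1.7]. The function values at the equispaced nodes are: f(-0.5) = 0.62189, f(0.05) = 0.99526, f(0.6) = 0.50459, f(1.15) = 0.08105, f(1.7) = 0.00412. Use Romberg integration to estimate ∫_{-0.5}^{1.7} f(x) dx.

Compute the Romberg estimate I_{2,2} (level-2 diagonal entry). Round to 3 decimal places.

I_{0,0} (trapezoid, 1 panel, h=2.2000): 0.68861
I_{1,0} (trapezoid, 2 panels, h=1.1000): 0.89935
I_{2,0} (trapezoid, 4 panels, h=0.5500): 1.04165
I_{1,1} = 0.89935 + (0.89935 − 0.68861)/3 = 0.96960
I_{2,1} = 1.04165 + (1.04165 − 0.89935)/3 = 1.08908
I_{2,2} = 1.08908 + (1.08908 − 0.96960)/15 = 1.09705

1.097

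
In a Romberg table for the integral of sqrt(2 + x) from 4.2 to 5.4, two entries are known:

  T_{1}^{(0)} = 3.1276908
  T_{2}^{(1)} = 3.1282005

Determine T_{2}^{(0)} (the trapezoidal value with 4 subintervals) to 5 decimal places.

From T_{2}^{(1)} = (4·T_{2}^{(0)} − T_{1}^{(0)})/3, solve for T_{2}^{(0)}:
4·T_{2}^{(0)} = 3·3.1282005 + 3.1276908 = 12.5122923
T_{2}^{(0)} = 3.1280731

3.12807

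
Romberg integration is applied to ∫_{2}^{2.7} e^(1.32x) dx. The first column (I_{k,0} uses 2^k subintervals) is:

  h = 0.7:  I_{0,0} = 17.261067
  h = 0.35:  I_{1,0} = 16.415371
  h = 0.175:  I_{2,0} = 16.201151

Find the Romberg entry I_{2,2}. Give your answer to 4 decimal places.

Richardson extrapolation on the trapezoidal column (denominator 4−1=3):
I_{1,1} = 16.415371 + (16.415371 − 17.261067)/3 = 16.133472
I_{2,1} = (4·16.201151 − 16.415371) / 3 = 16.129744
I_{2,2} = (16·16.129744 − 16.133472) / 15 = 16.129495
(Column j=1 coincides with Simpson's rule on the same nodes.)

16.1295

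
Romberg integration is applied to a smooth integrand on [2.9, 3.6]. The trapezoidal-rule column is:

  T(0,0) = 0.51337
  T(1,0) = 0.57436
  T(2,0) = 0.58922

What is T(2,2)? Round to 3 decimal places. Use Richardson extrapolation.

Richardson extrapolation on the trapezoidal column (denominator 4−1=3):
T(1,1) = (4·0.57436 − 0.51337) / 3 = 0.59469
T(2,1) = (4·0.58922 − 0.57436) / 3 = 0.59417
T(2,2) = (16·0.59417 − 0.59469) / 15 = 0.59414

0.594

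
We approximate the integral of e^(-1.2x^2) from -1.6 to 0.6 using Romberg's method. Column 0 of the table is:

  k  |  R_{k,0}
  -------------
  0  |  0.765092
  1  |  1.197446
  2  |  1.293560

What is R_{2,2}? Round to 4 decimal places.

1.3245

Richardson extrapolation on the trapezoidal column (denominator 4−1=3):
R_{1,1} = 1.197446 + (1.197446 − 0.765092)/3 = 1.341564
R_{2,1} = 1.293560 + (1.293560 − 1.197446)/3 = 1.325598
R_{2,2} = 1.325598 + (1.325598 − 1.341564)/15 = 1.324534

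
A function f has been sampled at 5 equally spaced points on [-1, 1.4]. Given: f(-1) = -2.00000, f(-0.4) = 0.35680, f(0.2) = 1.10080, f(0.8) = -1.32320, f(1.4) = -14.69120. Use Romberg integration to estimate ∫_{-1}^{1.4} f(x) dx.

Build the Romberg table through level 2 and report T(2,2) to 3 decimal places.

-3.588

T(0,0) (trapezoid, 1 panel, h=2.4000): -20.02944
T(1,0) (trapezoid, 2 panels, h=1.2000): -8.69376
T(2,0) (trapezoid, 4 panels, h=0.6000): -4.92672
T(1,1) = -8.69376 + (-8.69376 − (-20.02944))/3 = -4.91520
T(2,1) = -4.92672 + (-4.92672 − (-8.69376))/3 = -3.67104
T(2,2) = -3.67104 + (-3.67104 − (-4.91520))/15 = -3.58810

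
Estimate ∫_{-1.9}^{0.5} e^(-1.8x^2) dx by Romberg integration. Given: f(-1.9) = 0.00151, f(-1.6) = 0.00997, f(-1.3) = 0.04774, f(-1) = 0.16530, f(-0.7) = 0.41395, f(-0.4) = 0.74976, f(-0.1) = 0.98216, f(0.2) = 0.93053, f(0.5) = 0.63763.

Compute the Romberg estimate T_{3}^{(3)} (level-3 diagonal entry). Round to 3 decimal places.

1.093

T_{0}^{(0)} (trapezoid, 1 panel, h=2.4000): 0.76697
T_{1}^{(0)} (trapezoid, 2 panels, h=1.2000): 0.88022
T_{2}^{(0)} (trapezoid, 4 panels, h=0.6000): 1.05805
T_{3}^{(0)} (trapezoid, 8 panels, h=0.3000): 1.08569
T_{1}^{(1)} = 0.88022 + (0.88022 − 0.76697)/3 = 0.91797
T_{2}^{(1)} = 1.05805 + (1.05805 − 0.88022)/3 = 1.11733
T_{3}^{(1)} = 1.08569 + (1.08569 − 1.05805)/3 = 1.09490
T_{2}^{(2)} = 1.11733 + (1.11733 − 0.91797)/15 = 1.13062
T_{3}^{(2)} = 1.09490 + (1.09490 − 1.11733)/15 = 1.09340
T_{3}^{(3)} = 1.09340 + (1.09340 − 1.13062)/63 = 1.09281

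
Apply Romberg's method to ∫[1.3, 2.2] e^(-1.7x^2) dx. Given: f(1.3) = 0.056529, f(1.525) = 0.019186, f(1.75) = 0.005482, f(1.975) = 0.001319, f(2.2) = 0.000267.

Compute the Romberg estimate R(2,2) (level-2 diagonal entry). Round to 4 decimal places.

0.0112

R(0,0) (trapezoid, 1 panel, h=0.9000): 0.025558
R(1,0) (trapezoid, 2 panels, h=0.4500): 0.015246
R(2,0) (trapezoid, 4 panels, h=0.2250): 0.012237
R(1,1) = 0.015246 + (0.015246 − 0.025558)/3 = 0.011809
R(2,1) = 0.012237 + (0.012237 − 0.015246)/3 = 0.011234
R(2,2) = 0.011234 + (0.011234 − 0.011809)/15 = 0.011196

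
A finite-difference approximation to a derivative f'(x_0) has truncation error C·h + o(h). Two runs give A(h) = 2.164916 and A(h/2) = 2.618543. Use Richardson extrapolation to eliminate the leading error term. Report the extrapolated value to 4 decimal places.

3.0722

The leading error scales as h; refining by a factor of 2 reduces it by 2^1 = 2.
Extrapolated value = (2·A(h/2) − A(h)) / (2 − 1)
= (2·2.618543 − 2.164916) / 1
= 3.072170 / 1 = 3.072170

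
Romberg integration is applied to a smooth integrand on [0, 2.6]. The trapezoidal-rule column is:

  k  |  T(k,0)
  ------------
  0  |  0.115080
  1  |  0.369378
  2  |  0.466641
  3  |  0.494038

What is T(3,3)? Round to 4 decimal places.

Richardson extrapolation on the trapezoidal column (denominator 4−1=3):
T(1,1) = (4·0.369378 − 0.115080) / 3 = 0.454144
T(2,1) = 0.466641 + (0.466641 − 0.369378)/3 = 0.499062
T(3,1) = 0.494038 + (0.494038 − 0.466641)/3 = 0.503170
T(2,2) = 0.499062 + (0.499062 − 0.454144)/15 = 0.502057
T(3,2) = (16·0.503170 − 0.499062) / 15 = 0.503444
T(3,3) = 0.503444 + (0.503444 − 0.502057)/63 = 0.503466

0.5035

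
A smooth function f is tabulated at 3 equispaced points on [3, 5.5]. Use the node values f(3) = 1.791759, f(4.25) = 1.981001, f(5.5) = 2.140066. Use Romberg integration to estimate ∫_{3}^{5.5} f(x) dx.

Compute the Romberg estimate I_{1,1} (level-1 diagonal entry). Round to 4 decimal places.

4.9399

I_{0,0} (trapezoid, 1 panel, h=2.5000): 4.914781
I_{1,0} (trapezoid, 2 panels, h=1.2500): 4.933642
I_{1,1} = 4.933642 + (4.933642 − 4.914781)/3 = 4.939929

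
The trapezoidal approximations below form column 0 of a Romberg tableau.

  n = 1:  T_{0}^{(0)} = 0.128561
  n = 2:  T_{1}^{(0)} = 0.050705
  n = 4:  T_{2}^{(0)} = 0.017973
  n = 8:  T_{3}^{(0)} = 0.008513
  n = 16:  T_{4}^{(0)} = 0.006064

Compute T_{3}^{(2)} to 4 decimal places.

Richardson extrapolation on the trapezoidal column (denominator 4−1=3):
T_{2}^{(1)} = 0.017973 + (0.017973 − 0.050705)/3 = 0.007062
T_{3}^{(1)} = 0.008513 + (0.008513 − 0.017973)/3 = 0.005360
T_{3}^{(2)} = 0.005360 + (0.005360 − 0.007062)/15 = 0.005247

0.0052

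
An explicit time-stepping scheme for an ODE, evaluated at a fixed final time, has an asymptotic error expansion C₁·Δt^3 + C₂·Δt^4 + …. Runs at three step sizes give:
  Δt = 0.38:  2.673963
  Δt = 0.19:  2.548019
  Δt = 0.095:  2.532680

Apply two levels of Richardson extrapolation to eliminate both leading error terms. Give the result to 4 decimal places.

2.5305

First eliminate the Δt^3 term (factor 2^3 = 8):
  B₁ = (8·2.548019 − 2.673963)/7 = 2.530027
  B₂ = (8·2.532680 − 2.548019)/7 = 2.530489
Then eliminate the Δt^4 term (factor 2^4 = 16):
  (16·2.530489 − 2.530027)/15 = 2.530520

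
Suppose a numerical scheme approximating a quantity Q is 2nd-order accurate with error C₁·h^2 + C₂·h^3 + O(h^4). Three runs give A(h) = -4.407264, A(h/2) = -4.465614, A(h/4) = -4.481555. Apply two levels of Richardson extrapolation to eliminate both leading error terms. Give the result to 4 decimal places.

First eliminate the h^2 term (factor 2^2 = 4):
  B₁ = (4·(-4.465614) − (-4.407264))/3 = -4.485064
  B₂ = (4·(-4.481555) − (-4.465614))/3 = -4.486869
Then eliminate the h^3 term (factor 2^3 = 8):
  (8·(-4.486869) − (-4.485064))/7 = -4.487127

-4.4871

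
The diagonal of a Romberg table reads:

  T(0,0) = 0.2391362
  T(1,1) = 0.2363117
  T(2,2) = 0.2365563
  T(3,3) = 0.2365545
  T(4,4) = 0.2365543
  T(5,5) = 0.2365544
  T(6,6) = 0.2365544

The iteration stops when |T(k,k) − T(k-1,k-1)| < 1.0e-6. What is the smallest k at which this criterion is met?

k = 4

|T(1,1) − T(0,0)| = 0.0028245 ≥ 1.0e-6
|T(2,2) − T(1,1)| = 0.0002446 ≥ 1.0e-6
|T(3,3) − T(2,2)| = 0.0000018 ≥ 1.0e-6
|T(4,4) − T(3,3)| = 0.0000002 < 1.0e-6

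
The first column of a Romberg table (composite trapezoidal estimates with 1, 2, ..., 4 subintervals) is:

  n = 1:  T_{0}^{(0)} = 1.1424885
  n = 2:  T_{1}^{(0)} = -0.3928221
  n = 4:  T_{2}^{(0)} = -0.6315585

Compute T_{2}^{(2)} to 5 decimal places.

T_{1}^{(1)} = -0.3928221 + (-0.3928221 − 1.1424885)/3 = -0.9045923
T_{2}^{(1)} = -0.6315585 + (-0.6315585 − (-0.3928221))/3 = -0.7111373
T_{2}^{(2)} = (16·(-0.7111373) − (-0.9045923)) / 15 = -0.6982403

-0.69824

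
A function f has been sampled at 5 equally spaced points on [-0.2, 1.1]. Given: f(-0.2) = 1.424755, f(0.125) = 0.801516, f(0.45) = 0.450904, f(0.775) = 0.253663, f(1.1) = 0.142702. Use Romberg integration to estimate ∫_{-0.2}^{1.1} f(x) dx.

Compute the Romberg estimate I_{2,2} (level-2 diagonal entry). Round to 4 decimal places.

I_{0,0} (trapezoid, 1 panel, h=1.3000): 1.018847
I_{1,0} (trapezoid, 2 panels, h=0.6500): 0.802511
I_{2,0} (trapezoid, 4 panels, h=0.3250): 0.744189
I_{1,1} = 0.802511 + (0.802511 − 1.018847)/3 = 0.730399
I_{2,1} = 0.744189 + (0.744189 − 0.802511)/3 = 0.724748
I_{2,2} = 0.724748 + (0.724748 − 0.730399)/15 = 0.724371

0.7244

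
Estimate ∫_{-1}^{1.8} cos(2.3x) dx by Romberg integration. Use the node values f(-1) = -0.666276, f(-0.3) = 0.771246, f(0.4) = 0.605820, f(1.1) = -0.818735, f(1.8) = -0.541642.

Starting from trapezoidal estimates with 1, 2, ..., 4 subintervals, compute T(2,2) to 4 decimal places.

-0.0842

T(0,0) (trapezoid, 1 panel, h=2.8000): -1.691085
T(1,0) (trapezoid, 2 panels, h=1.4000): 0.002605
T(2,0) (trapezoid, 4 panels, h=0.7000): -0.031940
T(1,1) = 0.002605 + (0.002605 − (-1.691085))/3 = 0.567168
T(2,1) = -0.031940 + (-0.031940 − 0.002605)/3 = -0.043455
T(2,2) = -0.043455 + (-0.043455 − 0.567168)/15 = -0.084163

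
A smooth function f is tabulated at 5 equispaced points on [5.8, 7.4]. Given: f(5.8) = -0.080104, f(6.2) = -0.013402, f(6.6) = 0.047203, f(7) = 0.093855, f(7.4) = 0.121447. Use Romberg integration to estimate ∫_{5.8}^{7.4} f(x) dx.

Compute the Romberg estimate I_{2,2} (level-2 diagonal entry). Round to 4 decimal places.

0.0610

I_{0,0} (trapezoid, 1 panel, h=1.6000): 0.033074
I_{1,0} (trapezoid, 2 panels, h=0.8000): 0.054300
I_{2,0} (trapezoid, 4 panels, h=0.4000): 0.059331
I_{1,1} = 0.054300 + (0.054300 − 0.033074)/3 = 0.061375
I_{2,1} = 0.059331 + (0.059331 − 0.054300)/3 = 0.061008
I_{2,2} = 0.061008 + (0.061008 − 0.061375)/15 = 0.060984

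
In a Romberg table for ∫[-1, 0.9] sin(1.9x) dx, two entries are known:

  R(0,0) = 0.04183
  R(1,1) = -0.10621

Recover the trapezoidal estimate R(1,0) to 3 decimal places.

From R(1,1) = (4·R(1,0) − R(0,0))/3, solve for R(1,0):
4·R(1,0) = 3·(-0.10621) + 0.04183 = -0.27680
R(1,0) = -0.06920

-0.069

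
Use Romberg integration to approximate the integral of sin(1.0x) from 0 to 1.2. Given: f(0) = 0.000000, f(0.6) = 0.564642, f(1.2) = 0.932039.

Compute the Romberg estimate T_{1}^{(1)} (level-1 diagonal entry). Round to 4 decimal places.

T_{0}^{(0)} (trapezoid, 1 panel, h=1.2000): 0.559223
T_{1}^{(0)} (trapezoid, 2 panels, h=0.6000): 0.618397
T_{1}^{(1)} = 0.618397 + (0.618397 − 0.559223)/3 = 0.638122

0.6381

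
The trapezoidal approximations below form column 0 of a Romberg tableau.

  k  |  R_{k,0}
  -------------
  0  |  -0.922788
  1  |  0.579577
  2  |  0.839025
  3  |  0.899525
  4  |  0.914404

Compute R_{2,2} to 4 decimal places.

0.9152

Richardson extrapolation on the trapezoidal column (denominator 4−1=3):
R_{1,1} = (4·0.579577 − (-0.922788)) / 3 = 1.080365
R_{2,1} = (4·0.839025 − 0.579577) / 3 = 0.925508
R_{2,2} = 0.925508 + (0.925508 − 1.080365)/15 = 0.915184
(Column j=1 coincides with Simpson's rule on the same nodes.)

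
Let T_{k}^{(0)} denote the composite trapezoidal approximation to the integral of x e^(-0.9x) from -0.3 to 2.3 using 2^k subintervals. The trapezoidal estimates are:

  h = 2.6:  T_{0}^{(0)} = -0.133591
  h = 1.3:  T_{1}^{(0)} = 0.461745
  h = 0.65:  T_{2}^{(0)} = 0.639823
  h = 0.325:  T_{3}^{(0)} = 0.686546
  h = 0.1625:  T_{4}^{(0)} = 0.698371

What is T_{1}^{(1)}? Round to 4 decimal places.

T_{1}^{(1)} = 0.461745 + (0.461745 − (-0.133591))/3 = 0.660190
(Column j=1 coincides with Simpson's rule on the same nodes.)

0.6602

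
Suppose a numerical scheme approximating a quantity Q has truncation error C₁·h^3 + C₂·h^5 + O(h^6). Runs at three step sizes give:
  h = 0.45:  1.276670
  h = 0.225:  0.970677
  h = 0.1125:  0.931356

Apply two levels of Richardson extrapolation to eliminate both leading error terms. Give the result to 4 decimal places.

First eliminate the h^3 term (factor 2^3 = 8):
  B₁ = (8·0.970677 − 1.276670)/7 = 0.926964
  B₂ = (8·0.931356 − 0.970677)/7 = 0.925739
Then eliminate the h^5 term (factor 2^5 = 32):
  (32·0.925739 − 0.926964)/31 = 0.925699

0.9257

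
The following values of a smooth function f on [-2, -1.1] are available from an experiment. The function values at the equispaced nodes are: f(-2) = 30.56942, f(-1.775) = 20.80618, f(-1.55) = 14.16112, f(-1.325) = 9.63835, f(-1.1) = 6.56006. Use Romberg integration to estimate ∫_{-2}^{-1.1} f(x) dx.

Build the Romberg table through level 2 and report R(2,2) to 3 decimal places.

R(0,0) (trapezoid, 1 panel, h=0.9000): 16.70827
R(1,0) (trapezoid, 2 panels, h=0.4500): 14.72664
R(2,0) (trapezoid, 4 panels, h=0.2250): 14.21334
R(1,1) = 14.72664 + (14.72664 − 16.70827)/3 = 14.06610
R(2,1) = 14.21334 + (14.21334 − 14.72664)/3 = 14.04224
R(2,2) = 14.04224 + (14.04224 − 14.06610)/15 = 14.04065

14.041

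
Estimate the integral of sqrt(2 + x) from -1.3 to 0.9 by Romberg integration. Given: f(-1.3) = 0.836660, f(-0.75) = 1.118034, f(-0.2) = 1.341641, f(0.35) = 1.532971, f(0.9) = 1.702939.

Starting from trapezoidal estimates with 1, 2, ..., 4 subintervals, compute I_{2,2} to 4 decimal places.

I_{0,0} (trapezoid, 1 panel, h=2.2000): 2.793559
I_{1,0} (trapezoid, 2 panels, h=1.1000): 2.872585
I_{2,0} (trapezoid, 4 panels, h=0.5500): 2.894345
I_{1,1} = 2.872585 + (2.872585 − 2.793559)/3 = 2.898927
I_{2,1} = 2.894345 + (2.894345 − 2.872585)/3 = 2.901598
I_{2,2} = 2.901598 + (2.901598 − 2.898927)/15 = 2.901776

2.9018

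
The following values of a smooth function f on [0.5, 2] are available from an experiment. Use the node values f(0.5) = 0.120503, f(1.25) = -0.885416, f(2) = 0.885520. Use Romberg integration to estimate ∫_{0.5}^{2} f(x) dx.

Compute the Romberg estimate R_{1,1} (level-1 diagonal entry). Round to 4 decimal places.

-0.6339

R_{0,0} (trapezoid, 1 panel, h=1.5000): 0.754517
R_{1,0} (trapezoid, 2 panels, h=0.7500): -0.286803
R_{1,1} = -0.286803 + (-0.286803 − 0.754517)/3 = -0.633910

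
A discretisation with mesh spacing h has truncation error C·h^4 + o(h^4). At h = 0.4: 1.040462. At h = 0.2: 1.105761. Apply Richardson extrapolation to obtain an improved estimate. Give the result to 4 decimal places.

1.1101

Extrapolated value = (16·A(h/2) − A(h)) / (16 − 1)
= (16·1.105761 − 1.040462) / 15
= 16.651714 / 15 = 1.110114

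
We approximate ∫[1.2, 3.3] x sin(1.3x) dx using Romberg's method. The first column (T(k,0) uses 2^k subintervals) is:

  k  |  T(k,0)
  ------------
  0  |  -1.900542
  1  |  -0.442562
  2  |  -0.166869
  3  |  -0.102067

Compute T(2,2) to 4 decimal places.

-0.0829

Richardson extrapolation on the trapezoidal column (denominator 4−1=3):
T(1,1) = (4·(-0.442562) − (-1.900542)) / 3 = 0.043431
T(2,1) = -0.166869 + (-0.166869 − (-0.442562))/3 = -0.074971
T(2,2) = (16·(-0.074971) − 0.043431) / 15 = -0.082864
(Column j=1 coincides with Simpson's rule on the same nodes.)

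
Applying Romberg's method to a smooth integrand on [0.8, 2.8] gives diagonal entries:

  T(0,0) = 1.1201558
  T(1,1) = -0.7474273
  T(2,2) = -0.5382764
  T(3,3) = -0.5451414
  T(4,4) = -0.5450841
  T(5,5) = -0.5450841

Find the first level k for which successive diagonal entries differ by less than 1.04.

|T(1,1) − T(0,0)| = 1.8675831 ≥ 1.04
|T(2,2) − T(1,1)| = 0.2091509 < 1.04

k = 2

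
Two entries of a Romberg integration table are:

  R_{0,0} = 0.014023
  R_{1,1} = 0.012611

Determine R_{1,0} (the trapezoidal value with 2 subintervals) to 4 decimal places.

0.0130

From R_{1,1} = (4·R_{1,0} − R_{0,0})/3, solve for R_{1,0}:
4·R_{1,0} = 3·0.012611 + 0.014023 = 0.051856
R_{1,0} = 0.012964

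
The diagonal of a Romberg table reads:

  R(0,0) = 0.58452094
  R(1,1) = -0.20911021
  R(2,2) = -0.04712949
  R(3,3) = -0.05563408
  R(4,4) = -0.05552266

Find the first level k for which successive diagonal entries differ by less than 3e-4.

k = 4

|R(1,1) − R(0,0)| = 0.79363115 ≥ 3e-4
|R(2,2) − R(1,1)| = 0.16198072 ≥ 3e-4
|R(3,3) − R(2,2)| = 0.00850459 ≥ 3e-4
|R(4,4) − R(3,3)| = 0.00011142 < 3e-4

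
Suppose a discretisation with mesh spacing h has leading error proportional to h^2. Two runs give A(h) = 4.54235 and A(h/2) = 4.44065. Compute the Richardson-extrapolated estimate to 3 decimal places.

4.407

Extrapolated value = (4·A(h/2) − A(h)) / (4 − 1)
= (4·4.44065 − 4.54235) / 3
= 13.22025 / 3 = 4.40675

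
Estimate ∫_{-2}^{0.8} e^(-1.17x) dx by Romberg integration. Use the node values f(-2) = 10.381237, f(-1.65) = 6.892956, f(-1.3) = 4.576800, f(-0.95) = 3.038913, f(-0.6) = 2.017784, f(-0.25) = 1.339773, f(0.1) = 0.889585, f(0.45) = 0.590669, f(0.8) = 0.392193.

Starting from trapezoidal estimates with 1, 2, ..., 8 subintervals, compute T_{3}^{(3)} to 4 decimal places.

8.5377

T_{0}^{(0)} (trapezoid, 1 panel, h=2.8000): 15.082802
T_{1}^{(0)} (trapezoid, 2 panels, h=1.4000): 10.366299
T_{2}^{(0)} (trapezoid, 4 panels, h=0.7000): 9.009619
T_{3}^{(0)} (trapezoid, 8 panels, h=0.3500): 8.656618
T_{1}^{(1)} = 10.366299 + (10.366299 − 15.082802)/3 = 8.794131
T_{2}^{(1)} = 9.009619 + (9.009619 − 10.366299)/3 = 8.557392
T_{3}^{(1)} = 8.656618 + (8.656618 − 9.009619)/3 = 8.538951
T_{2}^{(2)} = 8.557392 + (8.557392 − 8.794131)/15 = 8.541609
T_{3}^{(2)} = 8.538951 + (8.538951 − 8.557392)/15 = 8.537722
T_{3}^{(3)} = 8.537722 + (8.537722 − 8.541609)/63 = 8.537660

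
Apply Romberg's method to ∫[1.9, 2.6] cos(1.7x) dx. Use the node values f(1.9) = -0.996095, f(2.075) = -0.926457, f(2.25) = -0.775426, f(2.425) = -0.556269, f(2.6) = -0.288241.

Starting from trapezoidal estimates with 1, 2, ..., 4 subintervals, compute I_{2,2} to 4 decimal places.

-0.5113

I_{0,0} (trapezoid, 1 panel, h=0.7000): -0.449518
I_{1,0} (trapezoid, 2 panels, h=0.3500): -0.496158
I_{2,0} (trapezoid, 4 panels, h=0.1750): -0.507556
I_{1,1} = -0.496158 + (-0.496158 − (-0.449518))/3 = -0.511705
I_{2,1} = -0.507556 + (-0.507556 − (-0.496158))/3 = -0.511355
I_{2,2} = -0.511355 + (-0.511355 − (-0.511705))/15 = -0.511332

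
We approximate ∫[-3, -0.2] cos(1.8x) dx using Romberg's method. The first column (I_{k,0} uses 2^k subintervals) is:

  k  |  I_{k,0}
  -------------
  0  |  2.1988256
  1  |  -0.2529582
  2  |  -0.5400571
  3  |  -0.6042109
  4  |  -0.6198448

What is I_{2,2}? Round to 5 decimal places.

I_{1,1} = -0.2529582 + (-0.2529582 − 2.1988256)/3 = -1.0702195
I_{2,1} = -0.5400571 + (-0.5400571 − (-0.2529582))/3 = -0.6357567
I_{2,2} = -0.6357567 + (-0.6357567 − (-1.0702195))/15 = -0.6067925

-0.60679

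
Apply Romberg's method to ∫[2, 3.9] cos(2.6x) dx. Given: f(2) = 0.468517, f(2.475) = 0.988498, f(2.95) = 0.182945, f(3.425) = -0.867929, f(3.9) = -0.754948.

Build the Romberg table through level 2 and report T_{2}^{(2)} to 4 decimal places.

0.0855

T_{0}^{(0)} (trapezoid, 1 panel, h=1.9000): -0.272109
T_{1}^{(0)} (trapezoid, 2 panels, h=0.9500): 0.037743
T_{2}^{(0)} (trapezoid, 4 panels, h=0.4750): 0.076142
T_{1}^{(1)} = 0.037743 + (0.037743 − (-0.272109))/3 = 0.141027
T_{2}^{(1)} = 0.076142 + (0.076142 − 0.037743)/3 = 0.088942
T_{2}^{(2)} = 0.088942 + (0.088942 − 0.141027)/15 = 0.085470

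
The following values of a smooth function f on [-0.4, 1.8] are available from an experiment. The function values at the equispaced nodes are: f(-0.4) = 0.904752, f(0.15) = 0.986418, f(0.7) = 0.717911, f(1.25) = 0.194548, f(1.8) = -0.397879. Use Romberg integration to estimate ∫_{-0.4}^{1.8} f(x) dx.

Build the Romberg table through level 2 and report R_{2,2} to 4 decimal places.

R_{0,0} (trapezoid, 1 panel, h=2.2000): 0.557560
R_{1,0} (trapezoid, 2 panels, h=1.1000): 1.068482
R_{2,0} (trapezoid, 4 panels, h=0.5500): 1.183772
R_{1,1} = 1.068482 + (1.068482 − 0.557560)/3 = 1.238789
R_{2,1} = 1.183772 + (1.183772 − 1.068482)/3 = 1.222202
R_{2,2} = 1.222202 + (1.222202 − 1.238789)/15 = 1.221096

1.2211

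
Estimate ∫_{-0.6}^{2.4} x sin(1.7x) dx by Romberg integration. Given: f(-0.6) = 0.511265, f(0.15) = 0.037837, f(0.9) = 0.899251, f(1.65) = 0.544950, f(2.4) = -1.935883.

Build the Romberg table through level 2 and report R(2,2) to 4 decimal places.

0.6489

R(0,0) (trapezoid, 1 panel, h=3.0000): -2.136927
R(1,0) (trapezoid, 2 panels, h=1.5000): 0.280413
R(2,0) (trapezoid, 4 panels, h=0.7500): 0.577297
R(1,1) = 0.280413 + (0.280413 − (-2.136927))/3 = 1.086193
R(2,1) = 0.577297 + (0.577297 − 0.280413)/3 = 0.676258
R(2,2) = 0.676258 + (0.676258 − 1.086193)/15 = 0.648929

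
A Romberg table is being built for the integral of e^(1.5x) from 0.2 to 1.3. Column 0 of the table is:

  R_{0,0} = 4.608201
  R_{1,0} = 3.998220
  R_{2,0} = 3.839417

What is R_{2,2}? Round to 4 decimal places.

3.7859

Richardson extrapolation on the trapezoidal column (denominator 4−1=3):
R_{1,1} = 3.998220 + (3.998220 − 4.608201)/3 = 3.794893
R_{2,1} = (4·3.839417 − 3.998220) / 3 = 3.786483
R_{2,2} = 3.786483 + (3.786483 − 3.794893)/15 = 3.785922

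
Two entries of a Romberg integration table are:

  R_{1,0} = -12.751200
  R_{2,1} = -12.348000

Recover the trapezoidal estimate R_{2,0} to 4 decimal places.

From R_{2,1} = (4·R_{2,0} − R_{1,0})/3, solve for R_{2,0}:
4·R_{2,0} = 3·(-12.348000) + (-12.751200) = -49.795200
R_{2,0} = -12.448800

-12.4488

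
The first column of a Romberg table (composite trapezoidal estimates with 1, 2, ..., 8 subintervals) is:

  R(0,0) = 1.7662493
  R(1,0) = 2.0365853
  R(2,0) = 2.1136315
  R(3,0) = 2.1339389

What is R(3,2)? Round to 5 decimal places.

2.14080

R(2,1) = 2.1136315 + (2.1136315 − 2.0365853)/3 = 2.1393136
R(3,1) = 2.1339389 + (2.1339389 − 2.1136315)/3 = 2.1407080
R(3,2) = 2.1407080 + (2.1407080 − 2.1393136)/15 = 2.1408010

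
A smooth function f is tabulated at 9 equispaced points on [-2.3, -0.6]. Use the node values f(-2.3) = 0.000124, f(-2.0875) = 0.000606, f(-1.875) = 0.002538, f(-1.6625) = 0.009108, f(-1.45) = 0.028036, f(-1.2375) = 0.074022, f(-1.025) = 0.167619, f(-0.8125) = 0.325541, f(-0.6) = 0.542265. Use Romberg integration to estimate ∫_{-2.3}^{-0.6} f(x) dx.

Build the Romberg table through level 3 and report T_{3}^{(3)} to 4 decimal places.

T_{0}^{(0)} (trapezoid, 1 panel, h=1.7000): 0.461031
T_{1}^{(0)} (trapezoid, 2 panels, h=0.8500): 0.254346
T_{2}^{(0)} (trapezoid, 4 panels, h=0.4250): 0.199490
T_{3}^{(0)} (trapezoid, 8 panels, h=0.2125): 0.186716
T_{1}^{(1)} = 0.254346 + (0.254346 − 0.461031)/3 = 0.185451
T_{2}^{(1)} = 0.199490 + (0.199490 − 0.254346)/3 = 0.181205
T_{3}^{(1)} = 0.186716 + (0.186716 − 0.199490)/3 = 0.182458
T_{2}^{(2)} = 0.181205 + (0.181205 − 0.185451)/15 = 0.180922
T_{3}^{(2)} = 0.182458 + (0.182458 − 0.181205)/15 = 0.182542
T_{3}^{(3)} = 0.182542 + (0.182542 − 0.180922)/63 = 0.182568

0.1826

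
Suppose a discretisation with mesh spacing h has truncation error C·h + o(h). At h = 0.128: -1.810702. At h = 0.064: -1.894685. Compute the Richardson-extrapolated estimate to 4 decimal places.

The leading error scales as h; refining by a factor of 2 reduces it by 2^1 = 2.
Extrapolated value = (2·A(h/2) − A(h)) / (2 − 1)
= (2·(-1.894685) − (-1.810702)) / 1
= -1.978668 / 1 = -1.978668

-1.9787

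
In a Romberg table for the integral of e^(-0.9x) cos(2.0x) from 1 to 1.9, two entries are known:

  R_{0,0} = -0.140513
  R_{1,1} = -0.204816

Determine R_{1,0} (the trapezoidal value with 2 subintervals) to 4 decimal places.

From R_{1,1} = (4·R_{1,0} − R_{0,0})/3, solve for R_{1,0}:
4·R_{1,0} = 3·(-0.204816) + (-0.140513) = -0.754961
R_{1,0} = -0.188740

-0.1887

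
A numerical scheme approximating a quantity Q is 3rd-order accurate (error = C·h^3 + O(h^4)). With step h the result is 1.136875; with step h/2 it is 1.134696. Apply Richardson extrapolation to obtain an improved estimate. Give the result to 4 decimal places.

1.1344

The leading error scales as h^3; refining by a factor of 2 reduces it by 2^3 = 8.
Extrapolated value = (8·A(h/2) − A(h)) / (8 − 1)
= (8·1.134696 − 1.136875) / 7
= 7.940693 / 7 = 1.134385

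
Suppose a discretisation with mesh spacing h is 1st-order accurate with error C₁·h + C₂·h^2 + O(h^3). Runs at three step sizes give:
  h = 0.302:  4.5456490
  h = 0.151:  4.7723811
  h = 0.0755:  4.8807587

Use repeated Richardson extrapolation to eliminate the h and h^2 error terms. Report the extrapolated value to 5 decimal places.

First eliminate the h term (factor 2^1 = 2):
  B₁ = (2·4.7723811 − 4.5456490)/1 = 4.9991132
  B₂ = (2·4.8807587 − 4.7723811)/1 = 4.9891363
Then eliminate the h^2 term (factor 2^2 = 4):
  (4·4.9891363 − 4.9991132)/3 = 4.9858107

4.98581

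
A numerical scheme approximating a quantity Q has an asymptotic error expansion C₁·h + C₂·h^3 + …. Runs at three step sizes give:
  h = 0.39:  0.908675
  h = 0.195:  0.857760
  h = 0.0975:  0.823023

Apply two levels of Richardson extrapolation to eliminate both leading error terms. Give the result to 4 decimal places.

First eliminate the h term (factor 2^1 = 2):
  B₁ = (2·0.857760 − 0.908675)/1 = 0.806845
  B₂ = (2·0.823023 − 0.857760)/1 = 0.788286
Then eliminate the h^3 term (factor 2^3 = 8):
  (8·0.788286 − 0.806845)/7 = 0.785635

0.7856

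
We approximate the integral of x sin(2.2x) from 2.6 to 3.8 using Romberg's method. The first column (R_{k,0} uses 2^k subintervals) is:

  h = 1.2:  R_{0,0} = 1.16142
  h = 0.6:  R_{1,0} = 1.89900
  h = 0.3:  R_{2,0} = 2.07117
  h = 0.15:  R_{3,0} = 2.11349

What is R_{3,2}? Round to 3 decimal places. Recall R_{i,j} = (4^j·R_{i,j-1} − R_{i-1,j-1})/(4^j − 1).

R_{2,1} = (4·2.07117 − 1.89900) / 3 = 2.12856
R_{3,1} = (4·2.11349 − 2.07117) / 3 = 2.12760
R_{3,2} = 2.12760 + (2.12760 − 2.12856)/15 = 2.12754
(Column j=1 coincides with Simpson's rule on the same nodes.)

2.128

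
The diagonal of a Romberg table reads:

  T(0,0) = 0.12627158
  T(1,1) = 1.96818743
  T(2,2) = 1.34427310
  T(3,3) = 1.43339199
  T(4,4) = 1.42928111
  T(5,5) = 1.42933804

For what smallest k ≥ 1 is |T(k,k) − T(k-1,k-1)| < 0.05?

|T(1,1) − T(0,0)| = 1.84191585 ≥ 0.05
|T(2,2) − T(1,1)| = 0.62391433 ≥ 0.05
|T(3,3) − T(2,2)| = 0.08911889 ≥ 0.05
|T(4,4) − T(3,3)| = 0.00411088 < 0.05

k = 4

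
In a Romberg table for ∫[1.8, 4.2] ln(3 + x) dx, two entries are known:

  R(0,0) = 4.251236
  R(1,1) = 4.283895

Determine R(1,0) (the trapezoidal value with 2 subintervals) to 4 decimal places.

4.2757

From R(1,1) = (4·R(1,0) − R(0,0))/3, solve for R(1,0):
4·R(1,0) = 3·4.283895 + 4.251236 = 17.102921
R(1,0) = 4.275730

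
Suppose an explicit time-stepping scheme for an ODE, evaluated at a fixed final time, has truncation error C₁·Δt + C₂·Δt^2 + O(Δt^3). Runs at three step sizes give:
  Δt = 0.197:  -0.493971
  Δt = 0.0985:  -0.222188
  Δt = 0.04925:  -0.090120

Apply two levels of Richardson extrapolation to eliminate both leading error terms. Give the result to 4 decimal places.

0.0394

First eliminate the Δt term (factor 2^1 = 2):
  B₁ = (2·(-0.222188) − (-0.493971))/1 = 0.049595
  B₂ = (2·(-0.090120) − (-0.222188))/1 = 0.041948
Then eliminate the Δt^2 term (factor 2^2 = 4):
  (4·0.041948 − 0.049595)/3 = 0.039399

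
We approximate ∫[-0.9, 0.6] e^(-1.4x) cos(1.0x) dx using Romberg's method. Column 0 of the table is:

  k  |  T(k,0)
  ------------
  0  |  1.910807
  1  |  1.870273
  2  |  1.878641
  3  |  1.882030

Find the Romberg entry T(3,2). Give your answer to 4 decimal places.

1.8833

Richardson extrapolation on the trapezoidal column (denominator 4−1=3):
T(2,1) = (4·1.878641 − 1.870273) / 3 = 1.881430
T(3,1) = (4·1.882030 − 1.878641) / 3 = 1.883160
T(3,2) = (16·1.883160 − 1.881430) / 15 = 1.883275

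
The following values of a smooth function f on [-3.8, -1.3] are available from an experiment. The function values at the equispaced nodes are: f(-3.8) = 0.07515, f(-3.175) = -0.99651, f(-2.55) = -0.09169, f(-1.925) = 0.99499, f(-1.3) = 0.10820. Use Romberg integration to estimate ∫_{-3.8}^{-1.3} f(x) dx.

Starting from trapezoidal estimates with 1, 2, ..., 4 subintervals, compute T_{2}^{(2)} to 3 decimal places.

T_{0}^{(0)} (trapezoid, 1 panel, h=2.5000): 0.22919
T_{1}^{(0)} (trapezoid, 2 panels, h=1.2500): -0.00002
T_{2}^{(0)} (trapezoid, 4 panels, h=0.6250): -0.00096
T_{1}^{(1)} = -0.00002 + (-0.00002 − 0.22919)/3 = -0.07642
T_{2}^{(1)} = -0.00096 + (-0.00096 − (-0.00002))/3 = -0.00127
T_{2}^{(2)} = -0.00127 + (-0.00127 − (-0.07642))/15 = 0.00374

0.004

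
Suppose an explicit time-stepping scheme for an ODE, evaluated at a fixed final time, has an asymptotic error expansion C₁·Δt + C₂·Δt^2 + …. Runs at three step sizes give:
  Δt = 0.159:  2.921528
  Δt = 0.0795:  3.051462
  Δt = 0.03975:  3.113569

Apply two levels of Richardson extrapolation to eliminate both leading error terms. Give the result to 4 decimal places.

First eliminate the Δt term (factor 2^1 = 2):
  B₁ = (2·3.051462 − 2.921528)/1 = 3.181396
  B₂ = (2·3.113569 − 3.051462)/1 = 3.175676
Then eliminate the Δt^2 term (factor 2^2 = 4):
  (4·3.175676 − 3.181396)/3 = 3.173769

3.1738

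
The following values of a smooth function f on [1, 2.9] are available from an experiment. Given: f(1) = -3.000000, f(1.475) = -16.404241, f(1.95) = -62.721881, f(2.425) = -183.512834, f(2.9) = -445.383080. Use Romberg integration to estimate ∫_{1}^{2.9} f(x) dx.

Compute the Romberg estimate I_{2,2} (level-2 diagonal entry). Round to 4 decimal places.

I_{0,0} (trapezoid, 1 panel, h=1.9000): -425.963926
I_{1,0} (trapezoid, 2 panels, h=0.9500): -272.567750
I_{2,0} (trapezoid, 4 panels, h=0.4750): -231.244486
I_{1,1} = -272.567750 + (-272.567750 − (-425.963926))/3 = -221.435691
I_{2,1} = -231.244486 + (-231.244486 − (-272.567750))/3 = -217.470065
I_{2,2} = -217.470065 + (-217.470065 − (-221.435691))/15 = -217.205690

-217.2057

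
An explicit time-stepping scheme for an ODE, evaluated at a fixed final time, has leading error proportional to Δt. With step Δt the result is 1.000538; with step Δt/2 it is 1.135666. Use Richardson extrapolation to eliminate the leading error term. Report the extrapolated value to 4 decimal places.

Extrapolated value = (2·A(Δt/2) − A(Δt)) / (2 − 1)
= (2·1.135666 − 1.000538) / 1
= 1.270794 / 1 = 1.270794

1.2708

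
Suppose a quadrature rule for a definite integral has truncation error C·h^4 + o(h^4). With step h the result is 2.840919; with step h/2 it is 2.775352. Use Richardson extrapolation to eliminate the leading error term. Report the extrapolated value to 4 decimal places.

Extrapolated value = (16·A(h/2) − A(h)) / (16 − 1)
= (16·2.775352 − 2.840919) / 15
= 41.564713 / 15 = 2.770981

2.7710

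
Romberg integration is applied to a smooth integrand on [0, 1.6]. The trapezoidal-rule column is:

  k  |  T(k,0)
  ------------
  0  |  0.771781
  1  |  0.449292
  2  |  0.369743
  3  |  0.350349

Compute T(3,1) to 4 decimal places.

T(3,1) = (4·0.350349 − 0.369743) / 3 = 0.343884
(Column j=1 coincides with Simpson's rule on the same nodes.)

0.3439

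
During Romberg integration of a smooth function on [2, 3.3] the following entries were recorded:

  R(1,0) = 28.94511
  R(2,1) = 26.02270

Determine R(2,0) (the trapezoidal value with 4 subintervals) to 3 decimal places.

From R(2,1) = (4·R(2,0) − R(1,0))/3, solve for R(2,0):
4·R(2,0) = 3·26.02270 + 28.94511 = 107.01321
R(2,0) = 26.75330

26.753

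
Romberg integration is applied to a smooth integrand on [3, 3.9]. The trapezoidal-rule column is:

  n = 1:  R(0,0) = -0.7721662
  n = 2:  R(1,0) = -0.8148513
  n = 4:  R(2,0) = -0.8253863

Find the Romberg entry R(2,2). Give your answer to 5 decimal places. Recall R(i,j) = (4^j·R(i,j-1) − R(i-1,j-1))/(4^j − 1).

R(1,1) = (4·(-0.8148513) − (-0.7721662)) / 3 = -0.8290797
R(2,1) = -0.8253863 + (-0.8253863 − (-0.8148513))/3 = -0.8288980
R(2,2) = -0.8288980 + (-0.8288980 − (-0.8290797))/15 = -0.8288859

-0.82889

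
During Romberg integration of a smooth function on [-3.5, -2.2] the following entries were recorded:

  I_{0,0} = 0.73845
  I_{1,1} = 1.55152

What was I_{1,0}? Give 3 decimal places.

From I_{1,1} = (4·I_{1,0} − I_{0,0})/3, solve for I_{1,0}:
4·I_{1,0} = 3·1.55152 + 0.73845 = 5.39301
I_{1,0} = 1.34825

1.348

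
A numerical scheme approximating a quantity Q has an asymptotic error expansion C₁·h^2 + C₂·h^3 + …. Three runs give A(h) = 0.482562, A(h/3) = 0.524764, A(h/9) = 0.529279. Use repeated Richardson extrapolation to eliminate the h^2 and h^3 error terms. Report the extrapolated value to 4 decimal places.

0.5298

First eliminate the h^2 term (factor 3^2 = 9):
  B₁ = (9·0.524764 − 0.482562)/8 = 0.530039
  B₂ = (9·0.529279 − 0.524764)/8 = 0.529843
Then eliminate the h^3 term (factor 3^3 = 27):
  (27·0.529843 − 0.530039)/26 = 0.529835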